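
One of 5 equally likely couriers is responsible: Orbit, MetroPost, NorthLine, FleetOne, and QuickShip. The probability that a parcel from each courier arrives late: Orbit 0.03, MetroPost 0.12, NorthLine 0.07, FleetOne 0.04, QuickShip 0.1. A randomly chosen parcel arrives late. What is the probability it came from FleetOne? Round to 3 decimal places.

0.111

Since the prior is uniform, the posterior is proportional to the likelihood:
  Orbit: 0.03
  MetroPost: 0.12
  NorthLine: 0.07
  FleetOne: 0.04
  QuickShip: 0.1
Normalizing constant = 0.36.
P(FleetOne | evidence) = 0.04 / 0.36 ≈ 0.111.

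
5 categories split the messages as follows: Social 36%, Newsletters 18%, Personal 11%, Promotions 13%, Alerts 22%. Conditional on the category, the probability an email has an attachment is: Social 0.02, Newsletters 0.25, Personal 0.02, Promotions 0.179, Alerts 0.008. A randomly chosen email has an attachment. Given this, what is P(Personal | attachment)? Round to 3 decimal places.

Prior × likelihood for each hypothesis:
  Social: 0.36 × 0.02 = 0.0072
  Newsletters: 0.18 × 0.25 = 0.045
  Personal: 0.11 × 0.02 = 0.0022
  Promotions: 0.13 × 0.179 = 0.02327
  Alerts: 0.22 × 0.008 = 0.00176
Sum = 0.07943.
P(Personal | evidence) = 0.0022 / 0.07943 ≈ 0.028.

0.028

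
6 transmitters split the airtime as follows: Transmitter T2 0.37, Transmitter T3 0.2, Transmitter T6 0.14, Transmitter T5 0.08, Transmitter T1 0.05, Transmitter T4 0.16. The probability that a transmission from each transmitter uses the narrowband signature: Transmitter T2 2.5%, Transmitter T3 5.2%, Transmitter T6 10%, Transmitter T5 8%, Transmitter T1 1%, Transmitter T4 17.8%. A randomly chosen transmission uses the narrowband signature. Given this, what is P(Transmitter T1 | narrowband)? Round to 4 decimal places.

By Bayes' rule, posterior ∝ prior × likelihood:
  Transmitter T2: 0.37 × 0.025 = 0.00925
  Transmitter T3: 0.2 × 0.052 = 0.0104
  Transmitter T6: 0.14 × 0.1 = 0.014
  Transmitter T5: 0.08 × 0.08 = 0.0064
  Transmitter T1: 0.05 × 0.01 = 0.0005
  Transmitter T4: 0.16 × 0.178 = 0.02848
Normalizing constant = 0.06903.
P(Transmitter T1 | evidence) = 0.0005 / 0.06903 ≈ 0.0072.

0.0072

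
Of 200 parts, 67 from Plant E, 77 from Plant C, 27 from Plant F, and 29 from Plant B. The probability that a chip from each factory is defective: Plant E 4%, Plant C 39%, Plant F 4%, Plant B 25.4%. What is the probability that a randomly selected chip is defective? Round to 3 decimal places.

0.206

Compute prior × likelihood for every hypothesis:
  Plant E: 0.335 × 0.04 = 0.0134
  Plant C: 0.385 × 0.39 = 0.15015
  Plant F: 0.135 × 0.04 = 0.0054
  Plant B: 0.145 × 0.254 = 0.03683
P(defective) = 0.0134 + 0.15015 + 0.0054 + 0.03683 = 0.20578 → 0.206.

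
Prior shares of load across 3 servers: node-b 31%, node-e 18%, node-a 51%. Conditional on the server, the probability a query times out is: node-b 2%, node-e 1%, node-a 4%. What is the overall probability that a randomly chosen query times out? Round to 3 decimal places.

Compute prior × likelihood for every hypothesis:
  node-b: 0.31 × 0.02 = 0.0062
  node-e: 0.18 × 0.01 = 0.0018
  node-a: 0.51 × 0.04 = 0.0204
P(timeout) = 0.0062 + 0.0018 + 0.0204 = 0.0284 → 0.028.

0.028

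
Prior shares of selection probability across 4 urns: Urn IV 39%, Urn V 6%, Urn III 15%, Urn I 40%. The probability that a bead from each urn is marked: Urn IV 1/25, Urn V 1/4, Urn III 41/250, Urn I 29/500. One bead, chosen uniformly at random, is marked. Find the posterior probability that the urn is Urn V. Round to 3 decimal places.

Compute prior × likelihood for every hypothesis:
  Urn IV: 0.39 × 0.04 = 0.0156
  Urn V: 0.06 × 0.25 = 0.015
  Urn III: 0.15 × 0.164 = 0.0246
  Urn I: 0.4 × 0.058 = 0.0232
Total = 0.0784.
P(Urn V | evidence) = 0.015 / 0.0784 ≈ 0.191.

0.191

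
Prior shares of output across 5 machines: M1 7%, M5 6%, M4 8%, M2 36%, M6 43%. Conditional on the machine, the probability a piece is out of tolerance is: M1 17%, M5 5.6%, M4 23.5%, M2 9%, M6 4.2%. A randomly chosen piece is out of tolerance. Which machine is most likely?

Prior × likelihood for each hypothesis:
  M1: 0.07 × 0.17 = 0.0119
  M5: 0.06 × 0.056 = 0.00336
  M4: 0.08 × 0.235 = 0.0188
  M2: 0.36 × 0.09 = 0.0324
  M6: 0.43 × 0.042 = 0.01806
Total = 0.08452.
Largest term belongs to M2, so M2 is most probable.

M2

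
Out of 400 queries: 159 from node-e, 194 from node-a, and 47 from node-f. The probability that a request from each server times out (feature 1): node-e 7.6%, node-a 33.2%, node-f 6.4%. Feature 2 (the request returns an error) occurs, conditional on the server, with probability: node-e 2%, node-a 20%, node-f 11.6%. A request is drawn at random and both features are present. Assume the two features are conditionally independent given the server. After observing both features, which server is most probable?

node-a

Compute prior × likelihood for every hypothesis:
  node-e: 0.3975 × 0.076 × 0.02 = 0.0006042
  node-a: 0.485 × 0.332 × 0.2 = 0.032204
  node-f: 0.1175 × 0.064 × 0.116 = 0.00087232
Total = 0.03368052.
Largest term belongs to node-a, so node-a is most probable.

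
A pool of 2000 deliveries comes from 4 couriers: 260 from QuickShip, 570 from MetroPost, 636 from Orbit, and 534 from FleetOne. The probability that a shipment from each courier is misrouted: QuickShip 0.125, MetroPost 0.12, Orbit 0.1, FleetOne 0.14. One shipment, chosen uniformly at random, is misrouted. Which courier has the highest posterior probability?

Prior × likelihood for each hypothesis:
  QuickShip: 0.13 × 0.125 = 0.01625
  MetroPost: 0.285 × 0.12 = 0.0342
  Orbit: 0.318 × 0.1 = 0.0318
  FleetOne: 0.267 × 0.14 = 0.03738
Sum = 0.11963.
Largest term belongs to FleetOne, so FleetOne is most probable.

FleetOne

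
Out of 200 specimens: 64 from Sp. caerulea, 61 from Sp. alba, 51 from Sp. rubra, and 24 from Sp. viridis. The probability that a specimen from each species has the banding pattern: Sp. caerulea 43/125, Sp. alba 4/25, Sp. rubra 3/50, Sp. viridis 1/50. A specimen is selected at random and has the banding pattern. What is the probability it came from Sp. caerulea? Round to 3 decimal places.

By Bayes' rule, posterior ∝ prior × likelihood:
  Sp. caerulea: 0.32 × 0.344 = 0.11008
  Sp. alba: 0.305 × 0.16 = 0.0488
  Sp. rubra: 0.255 × 0.06 = 0.0153
  Sp. viridis: 0.12 × 0.02 = 0.0024
Sum = 0.17658.
P(Sp. caerulea | evidence) = 0.11008 / 0.17658 ≈ 0.623.

0.623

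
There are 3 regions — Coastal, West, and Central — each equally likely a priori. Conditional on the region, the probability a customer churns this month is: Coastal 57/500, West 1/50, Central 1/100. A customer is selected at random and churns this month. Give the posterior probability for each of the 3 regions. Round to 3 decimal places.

With a uniform prior (1/3 each), posterior ∝ likelihood:
  Coastal: 0.114
  West: 0.02
  Central: 0.01
Sum = 0.144.
P(Coastal | churn) = 0.114/0.144 ≈ 0.792
P(West | churn) = 0.02/0.144 ≈ 0.139
P(Central | churn) = 0.01/0.144 ≈ 0.069
(Check: 0.792+0.139+0.069 = 1.000.)

Coastal 0.792, West 0.139, Central 0.069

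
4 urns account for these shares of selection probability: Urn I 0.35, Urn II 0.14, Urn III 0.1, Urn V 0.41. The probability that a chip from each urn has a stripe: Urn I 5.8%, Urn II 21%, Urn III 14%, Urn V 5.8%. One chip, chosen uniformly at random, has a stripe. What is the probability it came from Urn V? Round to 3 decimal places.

0.272

Unnormalized posteriors (prior × likelihood):
  Urn I: 0.35 × 0.058 = 0.0203
  Urn II: 0.14 × 0.21 = 0.0294
  Urn III: 0.1 × 0.14 = 0.014
  Urn V: 0.41 × 0.058 = 0.02378
Sum = 0.08748.
P(Urn V | evidence) = 0.02378 / 0.08748 ≈ 0.272.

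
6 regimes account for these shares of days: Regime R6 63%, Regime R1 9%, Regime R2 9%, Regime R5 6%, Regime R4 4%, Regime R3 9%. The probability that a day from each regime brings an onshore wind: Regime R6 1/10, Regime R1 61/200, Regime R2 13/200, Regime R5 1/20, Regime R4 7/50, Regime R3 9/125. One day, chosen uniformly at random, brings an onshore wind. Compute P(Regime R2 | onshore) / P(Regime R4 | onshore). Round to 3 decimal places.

Unnormalized posteriors (prior × likelihood):
  Regime R6: 0.63 × 0.1 = 0.063
  Regime R1: 0.09 × 0.305 = 0.02745
  Regime R2: 0.09 × 0.065 = 0.00585
  Regime R5: 0.06 × 0.05 = 0.003
  Regime R4: 0.04 × 0.14 = 0.0056
  Regime R3: 0.09 × 0.072 = 0.00648
Total = 0.11138.
The ratio is 0.00585 / 0.0056 (the normalizer cancels) = 1.045.

1.045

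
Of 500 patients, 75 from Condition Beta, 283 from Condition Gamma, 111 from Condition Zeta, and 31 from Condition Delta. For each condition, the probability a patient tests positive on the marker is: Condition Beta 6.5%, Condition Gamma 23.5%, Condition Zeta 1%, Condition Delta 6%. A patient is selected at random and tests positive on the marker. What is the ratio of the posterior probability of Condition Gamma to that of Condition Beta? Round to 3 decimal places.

13.642

Prior × likelihood for each hypothesis:
  Condition Beta: 0.15 × 0.065 = 0.00975
  Condition Gamma: 0.566 × 0.235 = 0.13301
  Condition Zeta: 0.222 × 0.01 = 0.00222
  Condition Delta: 0.062 × 0.06 = 0.00372
Sum = 0.1487.
The ratio is 0.13301 / 0.00975 (the normalizer cancels) = 13.642.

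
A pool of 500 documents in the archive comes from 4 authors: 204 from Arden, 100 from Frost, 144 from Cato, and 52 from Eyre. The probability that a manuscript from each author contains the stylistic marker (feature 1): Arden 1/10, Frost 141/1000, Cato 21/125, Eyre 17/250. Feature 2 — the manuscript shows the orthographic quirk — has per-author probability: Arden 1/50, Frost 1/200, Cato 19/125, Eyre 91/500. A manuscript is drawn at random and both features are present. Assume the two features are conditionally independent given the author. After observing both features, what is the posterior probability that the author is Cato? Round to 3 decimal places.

0.766

Unnormalized posteriors (prior × likelihood):
  Arden: 0.408 × 0.1 × 0.02 = 0.000816
  Frost: 0.2 × 0.141 × 0.005 = 0.000141
  Cato: 0.288 × 0.168 × 0.152 = 0.007354368
  Eyre: 0.104 × 0.068 × 0.182 = 0.001287104
Sum = 0.009598472.
P(Cato | evidence) = 0.007354368 / 0.009598472 ≈ 0.766.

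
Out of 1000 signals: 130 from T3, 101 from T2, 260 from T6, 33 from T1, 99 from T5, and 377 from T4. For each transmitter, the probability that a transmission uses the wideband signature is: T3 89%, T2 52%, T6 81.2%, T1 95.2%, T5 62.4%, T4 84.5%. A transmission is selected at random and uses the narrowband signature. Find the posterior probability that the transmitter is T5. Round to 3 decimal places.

Taking complements, P(narrowband | each) = T3 0.11, T2 0.48, T6 0.188, T1 0.048, T5 0.376, T4 0.155.
Prior × likelihood for each hypothesis:
  T3: 0.13 × 0.11 = 0.0143
  T2: 0.101 × 0.48 = 0.04848
  T6: 0.26 × 0.188 = 0.04888
  T1: 0.033 × 0.048 = 0.001584
  T5: 0.099 × 0.376 = 0.037224
  T4: 0.377 × 0.155 = 0.058435
Total = 0.208903.
P(T5 | evidence) = 0.037224 / 0.208903 ≈ 0.178.

0.178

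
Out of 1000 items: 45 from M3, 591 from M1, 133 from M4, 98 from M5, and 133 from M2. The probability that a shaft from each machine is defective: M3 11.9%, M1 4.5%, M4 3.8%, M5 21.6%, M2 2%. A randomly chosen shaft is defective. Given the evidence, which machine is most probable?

M1

By Bayes' rule, posterior ∝ prior × likelihood:
  M3: 0.045 × 0.119 = 0.005355
  M1: 0.591 × 0.045 = 0.026595
  M4: 0.133 × 0.038 = 0.005054
  M5: 0.098 × 0.216 = 0.021168
  M2: 0.133 × 0.02 = 0.00266
Sum = 0.060832.
Largest term belongs to M1, so M1 is most probable.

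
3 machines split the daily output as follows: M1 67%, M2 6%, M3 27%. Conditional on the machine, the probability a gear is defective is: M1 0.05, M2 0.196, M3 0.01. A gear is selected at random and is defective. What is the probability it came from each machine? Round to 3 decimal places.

M1 0.698, M2 0.245, M3 0.056

Compute prior × likelihood for every hypothesis:
  M1: 0.67 × 0.05 = 0.0335
  M2: 0.06 × 0.196 = 0.01176
  M3: 0.27 × 0.01 = 0.0027
Total = 0.04796.
P(M1 | defective) = 0.0335/0.04796 ≈ 0.698
P(M2 | defective) = 0.01176/0.04796 ≈ 0.245
P(M3 | defective) = 0.0027/0.04796 ≈ 0.056
(Check: 0.698+0.245+0.056 = 0.999.)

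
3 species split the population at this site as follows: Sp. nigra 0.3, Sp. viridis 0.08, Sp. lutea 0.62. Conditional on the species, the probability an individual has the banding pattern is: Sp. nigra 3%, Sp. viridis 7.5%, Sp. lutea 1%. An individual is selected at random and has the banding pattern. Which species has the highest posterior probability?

Compute prior × likelihood for every hypothesis:
  Sp. nigra: 0.3 × 0.03 = 0.009
  Sp. viridis: 0.08 × 0.075 = 0.006
  Sp. lutea: 0.62 × 0.01 = 0.0062
Normalizing constant = 0.0212.
Largest term belongs to Sp. nigra, so Sp. nigra is most probable.

Sp. nigra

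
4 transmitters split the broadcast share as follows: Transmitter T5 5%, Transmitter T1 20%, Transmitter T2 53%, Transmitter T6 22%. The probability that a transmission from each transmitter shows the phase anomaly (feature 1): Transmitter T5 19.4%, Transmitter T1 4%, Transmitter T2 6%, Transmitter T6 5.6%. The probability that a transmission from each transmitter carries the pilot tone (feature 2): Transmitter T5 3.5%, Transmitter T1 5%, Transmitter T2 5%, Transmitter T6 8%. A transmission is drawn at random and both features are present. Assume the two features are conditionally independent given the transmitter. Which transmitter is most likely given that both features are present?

Transmitter T2

Compute prior × likelihood for every hypothesis:
  Transmitter T5: 0.05 × 0.194 × 0.035 = 0.0003395
  Transmitter T1: 0.2 × 0.04 × 0.05 = 0.0004
  Transmitter T2: 0.53 × 0.06 × 0.05 = 0.00159
  Transmitter T6: 0.22 × 0.056 × 0.08 = 0.0009856
Total = 0.0033151.
Largest term belongs to Transmitter T2, so Transmitter T2 is most probable.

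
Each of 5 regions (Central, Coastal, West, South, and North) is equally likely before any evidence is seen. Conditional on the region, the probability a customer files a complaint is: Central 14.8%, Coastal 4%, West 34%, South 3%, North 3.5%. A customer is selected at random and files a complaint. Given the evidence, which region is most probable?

West

With a uniform prior (1/5 each), posterior ∝ likelihood:
  Central: 0.148
  Coastal: 0.04
  West: 0.34
  South: 0.03
  North: 0.035
Sum = 0.593.
Largest term belongs to West, so West is most probable.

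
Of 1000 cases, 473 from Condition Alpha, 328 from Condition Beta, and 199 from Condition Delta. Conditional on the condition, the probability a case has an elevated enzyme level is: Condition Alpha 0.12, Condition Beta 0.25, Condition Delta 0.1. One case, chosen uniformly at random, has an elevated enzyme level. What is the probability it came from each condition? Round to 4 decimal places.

Condition Alpha 0.3577, Condition Beta 0.5168, Condition Delta 0.1254

By Bayes' rule, posterior ∝ prior × likelihood:
  Condition Alpha: 0.473 × 0.12 = 0.05676
  Condition Beta: 0.328 × 0.25 = 0.082
  Condition Delta: 0.199 × 0.1 = 0.0199
Total = 0.15866.
P(Condition Alpha | elevated) = 0.05676/0.15866 ≈ 0.3577
P(Condition Beta | elevated) = 0.082/0.15866 ≈ 0.5168
P(Condition Delta | elevated) = 0.0199/0.15866 ≈ 0.1254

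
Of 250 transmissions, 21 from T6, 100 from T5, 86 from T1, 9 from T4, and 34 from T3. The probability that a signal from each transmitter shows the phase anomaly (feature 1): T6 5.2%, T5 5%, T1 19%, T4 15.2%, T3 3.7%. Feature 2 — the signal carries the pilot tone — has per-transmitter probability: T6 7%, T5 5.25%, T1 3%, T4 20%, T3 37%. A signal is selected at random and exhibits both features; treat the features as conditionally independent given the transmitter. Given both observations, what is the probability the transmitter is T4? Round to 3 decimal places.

0.174

Unnormalized posteriors (prior × likelihood):
  T6: 0.084 × 0.052 × 0.07 = 0.00030576
  T5: 0.4 × 0.05 × 0.0525 = 0.00105
  T1: 0.344 × 0.19 × 0.03 = 0.0019608
  T4: 0.036 × 0.152 × 0.2 = 0.0010944
  T3: 0.136 × 0.037 × 0.37 = 0.00186184
Normalizing constant = 0.0062728.
P(T4 | evidence) = 0.0010944 / 0.0062728 ≈ 0.174.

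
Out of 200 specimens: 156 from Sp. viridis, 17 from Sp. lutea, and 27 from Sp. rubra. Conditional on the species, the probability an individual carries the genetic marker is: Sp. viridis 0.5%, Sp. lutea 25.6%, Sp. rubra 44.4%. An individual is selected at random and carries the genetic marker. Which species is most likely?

Sp. rubra

Compute prior × likelihood for every hypothesis:
  Sp. viridis: 0.78 × 0.005 = 0.0039
  Sp. lutea: 0.085 × 0.256 = 0.02176
  Sp. rubra: 0.135 × 0.444 = 0.05994
Normalizing constant = 0.0856.
Largest term belongs to Sp. rubra, so Sp. rubra is most probable.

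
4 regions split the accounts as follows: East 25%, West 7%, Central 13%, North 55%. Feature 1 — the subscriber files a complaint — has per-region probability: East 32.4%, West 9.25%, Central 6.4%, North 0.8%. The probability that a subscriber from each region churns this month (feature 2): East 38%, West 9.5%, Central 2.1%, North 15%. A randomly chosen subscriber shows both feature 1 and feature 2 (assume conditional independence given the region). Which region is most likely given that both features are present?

Prior × likelihood for each hypothesis:
  East: 0.25 × 0.324 × 0.38 = 0.03078
  West: 0.07 × 0.0925 × 0.095 = 0.000615125
  Central: 0.13 × 0.064 × 0.021 = 0.00017472
  North: 0.55 × 0.008 × 0.15 = 0.00066
Normalizing constant = 0.032229845.
Largest term belongs to East, so East is most probable.

East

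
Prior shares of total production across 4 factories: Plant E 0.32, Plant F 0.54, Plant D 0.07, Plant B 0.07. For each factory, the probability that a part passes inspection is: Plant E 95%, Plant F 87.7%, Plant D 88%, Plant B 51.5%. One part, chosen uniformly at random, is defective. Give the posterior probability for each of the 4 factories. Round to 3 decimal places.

Plant E 0.128, Plant F 0.532, Plant D 0.067, Plant B 0.272

Taking complements, P(defective | each) = Plant E 0.05, Plant F 0.123, Plant D 0.12, Plant B 0.485.
Prior × likelihood for each hypothesis:
  Plant E: 0.32 × 0.05 = 0.016
  Plant F: 0.54 × 0.123 = 0.06642
  Plant D: 0.07 × 0.12 = 0.0084
  Plant B: 0.07 × 0.485 = 0.03395
Sum = 0.12477.
P(Plant E | defective) = 0.016/0.12477 ≈ 0.128
P(Plant F | defective) = 0.06642/0.12477 ≈ 0.532
P(Plant D | defective) = 0.0084/0.12477 ≈ 0.067
P(Plant B | defective) = 0.03395/0.12477 ≈ 0.272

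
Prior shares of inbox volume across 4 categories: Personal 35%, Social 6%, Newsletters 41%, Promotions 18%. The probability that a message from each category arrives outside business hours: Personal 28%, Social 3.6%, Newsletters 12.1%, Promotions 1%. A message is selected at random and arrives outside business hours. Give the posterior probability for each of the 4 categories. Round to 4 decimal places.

Personal 0.6466, Social 0.0143, Newsletters 0.3273, Promotions 0.0119

By Bayes' rule, posterior ∝ prior × likelihood:
  Personal: 0.35 × 0.28 = 0.098
  Social: 0.06 × 0.036 = 0.00216
  Newsletters: 0.41 × 0.121 = 0.04961
  Promotions: 0.18 × 0.01 = 0.0018
Sum = 0.15157.
P(Personal | off-hours) = 0.098/0.15157 ≈ 0.6466
P(Social | off-hours) = 0.00216/0.15157 ≈ 0.0143
P(Newsletters | off-hours) = 0.04961/0.15157 ≈ 0.3273
P(Promotions | off-hours) = 0.0018/0.15157 ≈ 0.0119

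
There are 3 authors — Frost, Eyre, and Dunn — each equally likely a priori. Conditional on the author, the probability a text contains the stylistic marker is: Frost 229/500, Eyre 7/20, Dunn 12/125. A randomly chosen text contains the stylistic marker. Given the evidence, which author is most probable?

Frost

Since the prior is uniform, the posterior is proportional to the likelihood:
  Frost: 0.458
  Eyre: 0.35
  Dunn: 0.096
Total = 0.904.
Largest term belongs to Frost, so Frost is most probable.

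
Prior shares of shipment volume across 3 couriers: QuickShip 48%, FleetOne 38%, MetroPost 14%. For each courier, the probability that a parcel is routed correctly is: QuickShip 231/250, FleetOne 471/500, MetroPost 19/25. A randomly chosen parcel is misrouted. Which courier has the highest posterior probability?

QuickShip

Taking complements, P(misrouted | each) = QuickShip 0.076, FleetOne 0.058, MetroPost 0.24.
By Bayes' rule, posterior ∝ prior × likelihood:
  QuickShip: 0.48 × 0.076 = 0.03648
  FleetOne: 0.38 × 0.058 = 0.02204
  MetroPost: 0.14 × 0.24 = 0.0336
Total = 0.09212.
Largest term belongs to QuickShip, so QuickShip is most probable.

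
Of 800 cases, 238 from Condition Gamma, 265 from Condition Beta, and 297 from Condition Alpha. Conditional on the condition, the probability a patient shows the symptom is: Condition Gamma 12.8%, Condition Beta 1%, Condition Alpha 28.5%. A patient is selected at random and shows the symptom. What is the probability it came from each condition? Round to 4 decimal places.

Condition Gamma 0.2587, Condition Beta 0.0225, Condition Alpha 0.7188

Prior × likelihood for each hypothesis:
  Condition Gamma: 0.2975 × 0.128 = 0.03808
  Condition Beta: 0.33125 × 0.01 = 0.0033125
  Condition Alpha: 0.37125 × 0.285 = 0.10580625
Sum = 0.14719875.
P(Condition Gamma | symptomatic) = 0.03808/0.14719875 ≈ 0.2587
P(Condition Beta | symptomatic) = 0.0033125/0.14719875 ≈ 0.0225
P(Condition Alpha | symptomatic) = 0.10580625/0.14719875 ≈ 0.7188
(Check: 0.2587+0.0225+0.7188 = 1.0000.)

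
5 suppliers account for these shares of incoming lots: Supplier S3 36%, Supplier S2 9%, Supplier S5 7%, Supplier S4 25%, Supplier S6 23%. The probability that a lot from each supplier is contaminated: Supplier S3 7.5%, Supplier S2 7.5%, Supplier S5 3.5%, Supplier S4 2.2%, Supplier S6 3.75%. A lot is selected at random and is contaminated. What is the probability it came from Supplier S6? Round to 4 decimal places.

By Bayes' rule, posterior ∝ prior × likelihood:
  Supplier S3: 0.36 × 0.075 = 0.027
  Supplier S2: 0.09 × 0.075 = 0.00675
  Supplier S5: 0.07 × 0.035 = 0.00245
  Supplier S4: 0.25 × 0.022 = 0.0055
  Supplier S6: 0.23 × 0.0375 = 0.008625
Normalizing constant = 0.050325.
P(Supplier S6 | evidence) = 0.008625 / 0.050325 ≈ 0.1714.

0.1714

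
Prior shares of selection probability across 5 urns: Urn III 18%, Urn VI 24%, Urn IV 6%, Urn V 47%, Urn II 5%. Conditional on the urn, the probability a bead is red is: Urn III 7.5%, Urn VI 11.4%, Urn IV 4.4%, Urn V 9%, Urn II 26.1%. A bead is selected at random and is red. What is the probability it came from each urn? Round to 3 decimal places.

Prior × likelihood for each hypothesis:
  Urn III: 0.18 × 0.075 = 0.0135
  Urn VI: 0.24 × 0.114 = 0.02736
  Urn IV: 0.06 × 0.044 = 0.00264
  Urn V: 0.47 × 0.09 = 0.0423
  Urn II: 0.05 × 0.261 = 0.01305
Normalizing constant = 0.09885.
P(Urn III | red) = 0.0135/0.09885 ≈ 0.137
P(Urn VI | red) = 0.02736/0.09885 ≈ 0.277
P(Urn IV | red) = 0.00264/0.09885 ≈ 0.027
P(Urn V | red) = 0.0423/0.09885 ≈ 0.428
P(Urn II | red) = 0.01305/0.09885 ≈ 0.132
(Check: 0.137+0.277+0.027+0.428+0.132 = 1.001.)

Urn III 0.137, Urn VI 0.277, Urn IV 0.027, Urn V 0.428, Urn II 0.132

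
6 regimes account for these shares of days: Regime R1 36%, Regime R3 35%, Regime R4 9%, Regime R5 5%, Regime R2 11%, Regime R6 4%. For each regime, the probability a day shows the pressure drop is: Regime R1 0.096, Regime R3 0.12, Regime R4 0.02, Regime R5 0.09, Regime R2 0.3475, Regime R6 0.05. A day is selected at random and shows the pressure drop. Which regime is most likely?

Unnormalized posteriors (prior × likelihood):
  Regime R1: 0.36 × 0.096 = 0.03456
  Regime R3: 0.35 × 0.12 = 0.042
  Regime R4: 0.09 × 0.02 = 0.0018
  Regime R5: 0.05 × 0.09 = 0.0045
  Regime R2: 0.11 × 0.3475 = 0.038225
  Regime R6: 0.04 × 0.05 = 0.002
Total = 0.123085.
Largest term belongs to Regime R3, so Regime R3 is most probable.

Regime R3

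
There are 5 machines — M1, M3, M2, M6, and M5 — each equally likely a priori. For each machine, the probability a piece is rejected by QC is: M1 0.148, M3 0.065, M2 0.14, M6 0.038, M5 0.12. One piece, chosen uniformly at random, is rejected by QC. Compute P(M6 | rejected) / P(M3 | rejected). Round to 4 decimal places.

0.5846

With a uniform prior (1/5 each), posterior ∝ likelihood:
  M1: 0.148
  M3: 0.065
  M2: 0.14
  M6: 0.038
  M5: 0.12
Sum = 0.511.
The ratio is 0.038 / 0.065 (the normalizer cancels) = 0.5846.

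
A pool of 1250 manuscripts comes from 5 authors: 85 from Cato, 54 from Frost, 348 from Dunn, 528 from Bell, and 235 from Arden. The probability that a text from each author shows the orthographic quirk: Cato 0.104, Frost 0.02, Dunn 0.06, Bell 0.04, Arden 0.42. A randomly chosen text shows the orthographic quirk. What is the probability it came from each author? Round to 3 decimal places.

Prior × likelihood for each hypothesis:
  Cato: 0.068 × 0.104 = 0.007072
  Frost: 0.0432 × 0.02 = 0.000864
  Dunn: 0.2784 × 0.06 = 0.016704
  Bell: 0.4224 × 0.04 = 0.016896
  Arden: 0.188 × 0.42 = 0.07896
Normalizing constant = 0.120496.
P(Cato | quirk) = 0.007072/0.120496 ≈ 0.059
P(Frost | quirk) = 0.000864/0.120496 ≈ 0.007
P(Dunn | quirk) = 0.016704/0.120496 ≈ 0.139
P(Bell | quirk) = 0.016896/0.120496 ≈ 0.140
P(Arden | quirk) = 0.07896/0.120496 ≈ 0.655

Cato 0.059, Frost 0.007, Dunn 0.139, Bell 0.140, Arden 0.655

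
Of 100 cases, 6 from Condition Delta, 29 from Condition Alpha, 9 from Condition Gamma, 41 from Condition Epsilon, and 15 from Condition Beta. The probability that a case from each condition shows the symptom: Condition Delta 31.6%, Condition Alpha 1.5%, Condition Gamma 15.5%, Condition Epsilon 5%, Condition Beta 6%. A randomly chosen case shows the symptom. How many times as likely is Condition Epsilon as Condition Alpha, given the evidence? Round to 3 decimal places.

4.713

By Bayes' rule, posterior ∝ prior × likelihood:
  Condition Delta: 0.06 × 0.316 = 0.01896
  Condition Alpha: 0.29 × 0.015 = 0.00435
  Condition Gamma: 0.09 × 0.155 = 0.01395
  Condition Epsilon: 0.41 × 0.05 = 0.0205
  Condition Beta: 0.15 × 0.06 = 0.009
Sum = 0.06676.
The ratio is 0.0205 / 0.00435 (the normalizer cancels) = 4.713.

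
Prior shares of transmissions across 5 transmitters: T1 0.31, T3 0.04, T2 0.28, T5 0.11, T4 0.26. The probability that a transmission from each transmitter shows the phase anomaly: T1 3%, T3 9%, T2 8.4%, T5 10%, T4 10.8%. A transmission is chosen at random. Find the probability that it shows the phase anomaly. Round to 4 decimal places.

Unnormalized posteriors (prior × likelihood):
  T1: 0.31 × 0.03 = 0.0093
  T3: 0.04 × 0.09 = 0.0036
  T2: 0.28 × 0.084 = 0.02352
  T5: 0.11 × 0.1 = 0.011
  T4: 0.26 × 0.108 = 0.02808
P(anomaly) = 0.0093 + 0.0036 + 0.02352 + 0.011 + 0.02808 = 0.0755 → 0.0755.

0.0755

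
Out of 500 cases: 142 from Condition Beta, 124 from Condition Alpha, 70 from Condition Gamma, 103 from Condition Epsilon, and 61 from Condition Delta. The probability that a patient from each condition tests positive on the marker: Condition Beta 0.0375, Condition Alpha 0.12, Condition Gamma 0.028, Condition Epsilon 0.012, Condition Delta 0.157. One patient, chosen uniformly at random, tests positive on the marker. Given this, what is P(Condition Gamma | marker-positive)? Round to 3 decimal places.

Prior × likelihood for each hypothesis:
  Condition Beta: 0.284 × 0.0375 = 0.01065
  Condition Alpha: 0.248 × 0.12 = 0.02976
  Condition Gamma: 0.14 × 0.028 = 0.00392
  Condition Epsilon: 0.206 × 0.012 = 0.002472
  Condition Delta: 0.122 × 0.157 = 0.019154
Normalizing constant = 0.065956.
P(Condition Gamma | evidence) = 0.00392 / 0.065956 ≈ 0.059.

0.059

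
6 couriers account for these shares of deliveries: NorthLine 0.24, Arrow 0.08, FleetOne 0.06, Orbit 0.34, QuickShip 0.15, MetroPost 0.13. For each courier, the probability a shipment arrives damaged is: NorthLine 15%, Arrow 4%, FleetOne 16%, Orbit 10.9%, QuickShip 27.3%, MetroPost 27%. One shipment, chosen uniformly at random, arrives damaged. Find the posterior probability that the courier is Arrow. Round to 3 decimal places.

0.020

Compute prior × likelihood for every hypothesis:
  NorthLine: 0.24 × 0.15 = 0.036
  Arrow: 0.08 × 0.04 = 0.0032
  FleetOne: 0.06 × 0.16 = 0.0096
  Orbit: 0.34 × 0.109 = 0.03706
  QuickShip: 0.15 × 0.273 = 0.04095
  MetroPost: 0.13 × 0.27 = 0.0351
Sum = 0.16191.
P(Arrow | evidence) = 0.0032 / 0.16191 ≈ 0.020.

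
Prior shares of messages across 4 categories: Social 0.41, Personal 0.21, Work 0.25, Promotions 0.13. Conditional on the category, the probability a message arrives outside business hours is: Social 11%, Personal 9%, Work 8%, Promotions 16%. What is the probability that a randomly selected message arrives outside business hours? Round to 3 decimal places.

0.105

Prior × likelihood for each hypothesis:
  Social: 0.41 × 0.11 = 0.0451
  Personal: 0.21 × 0.09 = 0.0189
  Work: 0.25 × 0.08 = 0.02
  Promotions: 0.13 × 0.16 = 0.0208
P(off-hours) = 0.0451 + 0.0189 + 0.02 + 0.0208 = 0.1048 → 0.105.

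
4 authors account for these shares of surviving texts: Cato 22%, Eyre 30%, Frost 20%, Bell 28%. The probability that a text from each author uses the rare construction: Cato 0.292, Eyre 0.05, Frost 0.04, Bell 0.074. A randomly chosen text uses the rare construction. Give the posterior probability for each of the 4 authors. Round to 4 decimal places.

By Bayes' rule, posterior ∝ prior × likelihood:
  Cato: 0.22 × 0.292 = 0.06424
  Eyre: 0.3 × 0.05 = 0.015
  Frost: 0.2 × 0.04 = 0.008
  Bell: 0.28 × 0.074 = 0.02072
Sum = 0.10796.
P(Cato | rare-form) = 0.06424/0.10796 ≈ 0.5950
P(Eyre | rare-form) = 0.015/0.10796 ≈ 0.1389
P(Frost | rare-form) = 0.008/0.10796 ≈ 0.0741
P(Bell | rare-form) = 0.02072/0.10796 ≈ 0.1919
(Check: 0.5950+0.1389+0.0741+0.1919 = 0.9999.)

Cato 0.5950, Eyre 0.1389, Frost 0.0741, Bell 0.1919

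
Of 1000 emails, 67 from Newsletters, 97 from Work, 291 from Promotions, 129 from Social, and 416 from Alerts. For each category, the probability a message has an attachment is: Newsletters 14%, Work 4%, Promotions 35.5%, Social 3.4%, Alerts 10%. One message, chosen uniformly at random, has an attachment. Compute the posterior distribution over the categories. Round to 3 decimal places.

Compute prior × likelihood for every hypothesis:
  Newsletters: 0.067 × 0.14 = 0.00938
  Work: 0.097 × 0.04 = 0.00388
  Promotions: 0.291 × 0.355 = 0.103305
  Social: 0.129 × 0.034 = 0.004386
  Alerts: 0.416 × 0.1 = 0.0416
Total = 0.162551.
P(Newsletters | attachment) = 0.00938/0.162551 ≈ 0.058
P(Work | attachment) = 0.00388/0.162551 ≈ 0.024
P(Promotions | attachment) = 0.103305/0.162551 ≈ 0.636
P(Social | attachment) = 0.004386/0.162551 ≈ 0.027
P(Alerts | attachment) = 0.0416/0.162551 ≈ 0.256

Newsletters 0.058, Work 0.024, Promotions 0.636, Social 0.027, Alerts 0.256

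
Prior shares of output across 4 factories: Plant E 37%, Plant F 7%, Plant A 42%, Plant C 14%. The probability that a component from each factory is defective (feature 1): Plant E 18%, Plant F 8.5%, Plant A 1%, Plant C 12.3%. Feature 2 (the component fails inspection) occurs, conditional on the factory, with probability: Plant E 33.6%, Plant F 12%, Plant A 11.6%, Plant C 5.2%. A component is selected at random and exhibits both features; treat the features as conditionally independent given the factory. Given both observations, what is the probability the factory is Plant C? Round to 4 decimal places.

0.0366

Prior × likelihood for each hypothesis:
  Plant E: 0.37 × 0.18 × 0.336 = 0.0223776
  Plant F: 0.07 × 0.085 × 0.12 = 0.000714
  Plant A: 0.42 × 0.01 × 0.116 = 0.0004872
  Plant C: 0.14 × 0.123 × 0.052 = 0.00089544
Sum = 0.02447424.
P(Plant C | evidence) = 0.00089544 / 0.02447424 ≈ 0.0366.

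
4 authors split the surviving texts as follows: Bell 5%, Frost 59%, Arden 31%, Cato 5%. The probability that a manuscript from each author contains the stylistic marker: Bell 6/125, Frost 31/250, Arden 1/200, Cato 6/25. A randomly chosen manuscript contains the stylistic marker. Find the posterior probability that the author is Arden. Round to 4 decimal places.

0.0174

By Bayes' rule, posterior ∝ prior × likelihood:
  Bell: 0.05 × 0.048 = 0.0024
  Frost: 0.59 × 0.124 = 0.07316
  Arden: 0.31 × 0.005 = 0.00155
  Cato: 0.05 × 0.24 = 0.012
Sum = 0.08911.
P(Arden | evidence) = 0.00155 / 0.08911 ≈ 0.0174.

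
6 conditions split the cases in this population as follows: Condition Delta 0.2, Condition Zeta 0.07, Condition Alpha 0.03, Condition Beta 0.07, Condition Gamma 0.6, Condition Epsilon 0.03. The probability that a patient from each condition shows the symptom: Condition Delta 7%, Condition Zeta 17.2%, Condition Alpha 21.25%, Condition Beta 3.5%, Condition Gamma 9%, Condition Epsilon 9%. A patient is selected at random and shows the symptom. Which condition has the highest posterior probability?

Unnormalized posteriors (prior × likelihood):
  Condition Delta: 0.2 × 0.07 = 0.014
  Condition Zeta: 0.07 × 0.172 = 0.01204
  Condition Alpha: 0.03 × 0.2125 = 0.006375
  Condition Beta: 0.07 × 0.035 = 0.00245
  Condition Gamma: 0.6 × 0.09 = 0.054
  Condition Epsilon: 0.03 × 0.09 = 0.0027
Normalizing constant = 0.091565.
Largest term belongs to Condition Gamma, so Condition Gamma is most probable.

Condition Gamma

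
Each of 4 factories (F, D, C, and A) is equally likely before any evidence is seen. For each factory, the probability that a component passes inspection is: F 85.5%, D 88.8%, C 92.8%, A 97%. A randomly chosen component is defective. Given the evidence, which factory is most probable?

F

Taking complements, P(defective | each) = F 0.145, D 0.112, C 0.072, A 0.03.
With a uniform prior (1/4 each), posterior ∝ likelihood:
  F: 0.145
  D: 0.112
  C: 0.072
  A: 0.03
Normalizing constant = 0.359.
Largest term belongs to F, so F is most probable.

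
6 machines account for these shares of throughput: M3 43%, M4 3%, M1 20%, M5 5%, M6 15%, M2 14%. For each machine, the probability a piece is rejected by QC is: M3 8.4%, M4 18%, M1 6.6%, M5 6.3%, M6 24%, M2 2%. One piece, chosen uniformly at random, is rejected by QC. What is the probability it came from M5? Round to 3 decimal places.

0.033

By Bayes' rule, posterior ∝ prior × likelihood:
  M3: 0.43 × 0.084 = 0.03612
  M4: 0.03 × 0.18 = 0.0054
  M1: 0.2 × 0.066 = 0.0132
  M5: 0.05 × 0.063 = 0.00315
  M6: 0.15 × 0.24 = 0.036
  M2: 0.14 × 0.02 = 0.0028
Sum = 0.09667.
P(M5 | evidence) = 0.00315 / 0.09667 ≈ 0.033.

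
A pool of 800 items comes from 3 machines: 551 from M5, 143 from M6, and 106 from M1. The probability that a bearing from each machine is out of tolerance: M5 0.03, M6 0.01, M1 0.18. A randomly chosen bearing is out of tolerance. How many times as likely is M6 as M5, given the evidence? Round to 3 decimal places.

Unnormalized posteriors (prior × likelihood):
  M5: 0.68875 × 0.03 = 0.0206625
  M6: 0.17875 × 0.01 = 0.0017875
  M1: 0.1325 × 0.18 = 0.02385
Sum = 0.0463.
The ratio is 0.0017875 / 0.0206625 (the normalizer cancels) = 0.087.

0.087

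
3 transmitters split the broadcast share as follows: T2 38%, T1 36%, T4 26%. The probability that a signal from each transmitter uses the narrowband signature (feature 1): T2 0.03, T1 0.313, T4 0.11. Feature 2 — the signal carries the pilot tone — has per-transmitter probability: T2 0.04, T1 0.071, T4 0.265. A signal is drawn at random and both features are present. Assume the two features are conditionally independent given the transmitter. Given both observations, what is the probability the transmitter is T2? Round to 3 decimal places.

By Bayes' rule, posterior ∝ prior × likelihood:
  T2: 0.38 × 0.03 × 0.04 = 0.000456
  T1: 0.36 × 0.313 × 0.071 = 0.00800028
  T4: 0.26 × 0.11 × 0.265 = 0.007579
Total = 0.01603528.
P(T2 | evidence) = 0.000456 / 0.01603528 ≈ 0.028.

0.028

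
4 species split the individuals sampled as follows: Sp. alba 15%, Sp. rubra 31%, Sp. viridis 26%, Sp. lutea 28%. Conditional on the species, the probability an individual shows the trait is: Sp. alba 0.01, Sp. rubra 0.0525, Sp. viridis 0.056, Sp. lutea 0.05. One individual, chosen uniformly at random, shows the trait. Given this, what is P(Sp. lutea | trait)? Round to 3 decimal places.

Unnormalized posteriors (prior × likelihood):
  Sp. alba: 0.15 × 0.01 = 0.0015
  Sp. rubra: 0.31 × 0.0525 = 0.016275
  Sp. viridis: 0.26 × 0.056 = 0.01456
  Sp. lutea: 0.28 × 0.05 = 0.014
Sum = 0.046335.
P(Sp. lutea | evidence) = 0.014 / 0.046335 ≈ 0.302.

0.302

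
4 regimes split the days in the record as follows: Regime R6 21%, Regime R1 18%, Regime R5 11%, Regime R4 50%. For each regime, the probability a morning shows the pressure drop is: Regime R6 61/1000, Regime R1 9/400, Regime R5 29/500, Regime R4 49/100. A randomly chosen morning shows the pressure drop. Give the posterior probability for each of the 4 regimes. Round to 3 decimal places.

Regime R6 0.048, Regime R1 0.015, Regime R5 0.024, Regime R4 0.913

By Bayes' rule, posterior ∝ prior × likelihood:
  Regime R6: 0.21 × 0.061 = 0.01281
  Regime R1: 0.18 × 0.0225 = 0.00405
  Regime R5: 0.11 × 0.058 = 0.00638
  Regime R4: 0.5 × 0.49 = 0.245
Total = 0.26824.
P(Regime R6 | drop) = 0.01281/0.26824 ≈ 0.048
P(Regime R1 | drop) = 0.00405/0.26824 ≈ 0.015
P(Regime R5 | drop) = 0.00638/0.26824 ≈ 0.024
P(Regime R4 | drop) = 0.245/0.26824 ≈ 0.913
(Check: 0.048+0.015+0.024+0.913 = 1.000.)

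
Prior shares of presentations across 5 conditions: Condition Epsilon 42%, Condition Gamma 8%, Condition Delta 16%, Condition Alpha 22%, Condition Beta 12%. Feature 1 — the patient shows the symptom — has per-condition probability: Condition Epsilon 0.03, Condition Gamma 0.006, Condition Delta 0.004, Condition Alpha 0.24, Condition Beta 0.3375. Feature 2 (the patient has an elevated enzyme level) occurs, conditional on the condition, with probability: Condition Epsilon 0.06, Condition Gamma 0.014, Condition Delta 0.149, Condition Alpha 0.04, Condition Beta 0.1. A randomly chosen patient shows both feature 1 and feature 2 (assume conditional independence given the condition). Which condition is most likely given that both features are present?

Condition Beta

Prior × likelihood for each hypothesis:
  Condition Epsilon: 0.42 × 0.03 × 0.06 = 0.000756
  Condition Gamma: 0.08 × 0.006 × 0.014 = 0.00000672
  Condition Delta: 0.16 × 0.004 × 0.149 = 0.00009536
  Condition Alpha: 0.22 × 0.24 × 0.04 = 0.002112
  Condition Beta: 0.12 × 0.3375 × 0.1 = 0.00405
Total = 0.00702008.
Largest term belongs to Condition Beta, so Condition Beta is most probable.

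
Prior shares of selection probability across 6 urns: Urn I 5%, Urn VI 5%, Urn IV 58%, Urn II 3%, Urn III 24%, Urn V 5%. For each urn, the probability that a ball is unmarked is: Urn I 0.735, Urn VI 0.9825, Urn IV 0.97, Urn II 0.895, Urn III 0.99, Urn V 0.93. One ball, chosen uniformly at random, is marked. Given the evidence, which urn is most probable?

Taking complements, P(marked | each) = Urn I 0.265, Urn VI 0.0175, Urn IV 0.03, Urn II 0.105, Urn III 0.01, Urn V 0.07.
Unnormalized posteriors (prior × likelihood):
  Urn I: 0.05 × 0.265 = 0.01325
  Urn VI: 0.05 × 0.0175 = 0.000875
  Urn IV: 0.58 × 0.03 = 0.0174
  Urn II: 0.03 × 0.105 = 0.00315
  Urn III: 0.24 × 0.01 = 0.0024
  Urn V: 0.05 × 0.07 = 0.0035
Normalizing constant = 0.040575.
Largest term belongs to Urn IV, so Urn IV is most probable.

Urn IV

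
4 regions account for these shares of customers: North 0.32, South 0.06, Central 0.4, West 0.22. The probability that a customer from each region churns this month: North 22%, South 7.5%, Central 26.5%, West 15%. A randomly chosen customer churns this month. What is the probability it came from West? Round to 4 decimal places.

0.1543

Unnormalized posteriors (prior × likelihood):
  North: 0.32 × 0.22 = 0.0704
  South: 0.06 × 0.075 = 0.0045
  Central: 0.4 × 0.265 = 0.106
  West: 0.22 × 0.15 = 0.033
Normalizing constant = 0.2139.
P(West | evidence) = 0.033 / 0.2139 ≈ 0.1543.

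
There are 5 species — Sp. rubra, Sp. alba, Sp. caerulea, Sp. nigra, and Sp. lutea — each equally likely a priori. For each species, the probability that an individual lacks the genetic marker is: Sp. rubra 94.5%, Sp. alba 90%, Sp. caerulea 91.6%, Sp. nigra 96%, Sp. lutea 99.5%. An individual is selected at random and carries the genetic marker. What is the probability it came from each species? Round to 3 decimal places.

Sp. rubra 0.194, Sp. alba 0.352, Sp. caerulea 0.296, Sp. nigra 0.141, Sp. lutea 0.018

Taking complements, P(marker | each) = Sp. rubra 0.055, Sp. alba 0.1, Sp. caerulea 0.084, Sp. nigra 0.04, Sp. lutea 0.005.
With a uniform prior (1/5 each), posterior ∝ likelihood:
  Sp. rubra: 0.055
  Sp. alba: 0.1
  Sp. caerulea: 0.084
  Sp. nigra: 0.04
  Sp. lutea: 0.005
Normalizing constant = 0.284.
P(Sp. rubra | marker) = 0.055/0.284 ≈ 0.194
P(Sp. alba | marker) = 0.1/0.284 ≈ 0.352
P(Sp. caerulea | marker) = 0.084/0.284 ≈ 0.296
P(Sp. nigra | marker) = 0.04/0.284 ≈ 0.141
P(Sp. lutea | marker) = 0.005/0.284 ≈ 0.018
(Check: 0.194+0.352+0.296+0.141+0.018 = 1.001.)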